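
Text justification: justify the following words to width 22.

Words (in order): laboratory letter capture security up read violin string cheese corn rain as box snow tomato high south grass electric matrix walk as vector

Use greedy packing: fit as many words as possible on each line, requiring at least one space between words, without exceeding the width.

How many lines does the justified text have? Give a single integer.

Line 1: ['laboratory', 'letter'] (min_width=17, slack=5)
Line 2: ['capture', 'security', 'up'] (min_width=19, slack=3)
Line 3: ['read', 'violin', 'string'] (min_width=18, slack=4)
Line 4: ['cheese', 'corn', 'rain', 'as'] (min_width=19, slack=3)
Line 5: ['box', 'snow', 'tomato', 'high'] (min_width=20, slack=2)
Line 6: ['south', 'grass', 'electric'] (min_width=20, slack=2)
Line 7: ['matrix', 'walk', 'as', 'vector'] (min_width=21, slack=1)
Total lines: 7

Answer: 7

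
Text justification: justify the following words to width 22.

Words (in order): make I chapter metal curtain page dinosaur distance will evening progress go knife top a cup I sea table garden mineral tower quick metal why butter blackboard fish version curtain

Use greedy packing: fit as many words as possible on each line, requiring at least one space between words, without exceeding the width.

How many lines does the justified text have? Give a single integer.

Answer: 9

Derivation:
Line 1: ['make', 'I', 'chapter', 'metal'] (min_width=20, slack=2)
Line 2: ['curtain', 'page', 'dinosaur'] (min_width=21, slack=1)
Line 3: ['distance', 'will', 'evening'] (min_width=21, slack=1)
Line 4: ['progress', 'go', 'knife', 'top'] (min_width=21, slack=1)
Line 5: ['a', 'cup', 'I', 'sea', 'table'] (min_width=17, slack=5)
Line 6: ['garden', 'mineral', 'tower'] (min_width=20, slack=2)
Line 7: ['quick', 'metal', 'why', 'butter'] (min_width=22, slack=0)
Line 8: ['blackboard', 'fish'] (min_width=15, slack=7)
Line 9: ['version', 'curtain'] (min_width=15, slack=7)
Total lines: 9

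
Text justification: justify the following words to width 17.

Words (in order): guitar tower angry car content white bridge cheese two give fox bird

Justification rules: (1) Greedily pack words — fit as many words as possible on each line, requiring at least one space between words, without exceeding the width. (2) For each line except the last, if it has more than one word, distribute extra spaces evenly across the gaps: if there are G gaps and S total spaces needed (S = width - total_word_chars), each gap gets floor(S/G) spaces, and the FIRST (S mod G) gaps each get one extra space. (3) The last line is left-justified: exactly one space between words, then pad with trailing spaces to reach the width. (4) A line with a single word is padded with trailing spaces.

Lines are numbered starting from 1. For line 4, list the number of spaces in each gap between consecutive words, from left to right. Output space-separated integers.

Line 1: ['guitar', 'tower'] (min_width=12, slack=5)
Line 2: ['angry', 'car', 'content'] (min_width=17, slack=0)
Line 3: ['white', 'bridge'] (min_width=12, slack=5)
Line 4: ['cheese', 'two', 'give'] (min_width=15, slack=2)
Line 5: ['fox', 'bird'] (min_width=8, slack=9)

Answer: 2 2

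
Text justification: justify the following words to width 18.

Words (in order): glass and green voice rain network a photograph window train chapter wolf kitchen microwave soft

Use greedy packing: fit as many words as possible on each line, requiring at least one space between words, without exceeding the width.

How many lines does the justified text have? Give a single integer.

Answer: 7

Derivation:
Line 1: ['glass', 'and', 'green'] (min_width=15, slack=3)
Line 2: ['voice', 'rain', 'network'] (min_width=18, slack=0)
Line 3: ['a', 'photograph'] (min_width=12, slack=6)
Line 4: ['window', 'train'] (min_width=12, slack=6)
Line 5: ['chapter', 'wolf'] (min_width=12, slack=6)
Line 6: ['kitchen', 'microwave'] (min_width=17, slack=1)
Line 7: ['soft'] (min_width=4, slack=14)
Total lines: 7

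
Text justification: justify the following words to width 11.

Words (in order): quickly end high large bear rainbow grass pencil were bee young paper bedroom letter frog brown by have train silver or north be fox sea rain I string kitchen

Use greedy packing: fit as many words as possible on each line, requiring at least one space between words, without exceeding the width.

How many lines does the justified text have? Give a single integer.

Line 1: ['quickly', 'end'] (min_width=11, slack=0)
Line 2: ['high', 'large'] (min_width=10, slack=1)
Line 3: ['bear'] (min_width=4, slack=7)
Line 4: ['rainbow'] (min_width=7, slack=4)
Line 5: ['grass'] (min_width=5, slack=6)
Line 6: ['pencil', 'were'] (min_width=11, slack=0)
Line 7: ['bee', 'young'] (min_width=9, slack=2)
Line 8: ['paper'] (min_width=5, slack=6)
Line 9: ['bedroom'] (min_width=7, slack=4)
Line 10: ['letter', 'frog'] (min_width=11, slack=0)
Line 11: ['brown', 'by'] (min_width=8, slack=3)
Line 12: ['have', 'train'] (min_width=10, slack=1)
Line 13: ['silver', 'or'] (min_width=9, slack=2)
Line 14: ['north', 'be'] (min_width=8, slack=3)
Line 15: ['fox', 'sea'] (min_width=7, slack=4)
Line 16: ['rain', 'I'] (min_width=6, slack=5)
Line 17: ['string'] (min_width=6, slack=5)
Line 18: ['kitchen'] (min_width=7, slack=4)
Total lines: 18

Answer: 18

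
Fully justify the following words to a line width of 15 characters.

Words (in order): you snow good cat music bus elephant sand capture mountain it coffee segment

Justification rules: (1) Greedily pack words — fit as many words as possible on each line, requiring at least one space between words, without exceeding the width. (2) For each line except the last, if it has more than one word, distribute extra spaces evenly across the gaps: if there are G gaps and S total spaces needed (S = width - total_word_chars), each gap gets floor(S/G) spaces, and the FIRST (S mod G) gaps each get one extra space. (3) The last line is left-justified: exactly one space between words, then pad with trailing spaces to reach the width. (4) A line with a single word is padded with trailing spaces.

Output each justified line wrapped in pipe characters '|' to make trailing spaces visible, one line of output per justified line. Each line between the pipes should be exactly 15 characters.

Answer: |you  snow  good|
|cat  music  bus|
|elephant   sand|
|capture        |
|mountain     it|
|coffee segment |

Derivation:
Line 1: ['you', 'snow', 'good'] (min_width=13, slack=2)
Line 2: ['cat', 'music', 'bus'] (min_width=13, slack=2)
Line 3: ['elephant', 'sand'] (min_width=13, slack=2)
Line 4: ['capture'] (min_width=7, slack=8)
Line 5: ['mountain', 'it'] (min_width=11, slack=4)
Line 6: ['coffee', 'segment'] (min_width=14, slack=1)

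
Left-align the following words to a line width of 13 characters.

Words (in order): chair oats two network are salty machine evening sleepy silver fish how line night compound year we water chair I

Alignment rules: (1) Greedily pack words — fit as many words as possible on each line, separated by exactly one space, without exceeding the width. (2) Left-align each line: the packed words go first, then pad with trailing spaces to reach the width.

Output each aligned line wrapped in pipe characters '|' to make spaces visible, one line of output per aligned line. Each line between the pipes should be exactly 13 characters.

Line 1: ['chair', 'oats'] (min_width=10, slack=3)
Line 2: ['two', 'network'] (min_width=11, slack=2)
Line 3: ['are', 'salty'] (min_width=9, slack=4)
Line 4: ['machine'] (min_width=7, slack=6)
Line 5: ['evening'] (min_width=7, slack=6)
Line 6: ['sleepy', 'silver'] (min_width=13, slack=0)
Line 7: ['fish', 'how', 'line'] (min_width=13, slack=0)
Line 8: ['night'] (min_width=5, slack=8)
Line 9: ['compound', 'year'] (min_width=13, slack=0)
Line 10: ['we', 'water'] (min_width=8, slack=5)
Line 11: ['chair', 'I'] (min_width=7, slack=6)

Answer: |chair oats   |
|two network  |
|are salty    |
|machine      |
|evening      |
|sleepy silver|
|fish how line|
|night        |
|compound year|
|we water     |
|chair I      |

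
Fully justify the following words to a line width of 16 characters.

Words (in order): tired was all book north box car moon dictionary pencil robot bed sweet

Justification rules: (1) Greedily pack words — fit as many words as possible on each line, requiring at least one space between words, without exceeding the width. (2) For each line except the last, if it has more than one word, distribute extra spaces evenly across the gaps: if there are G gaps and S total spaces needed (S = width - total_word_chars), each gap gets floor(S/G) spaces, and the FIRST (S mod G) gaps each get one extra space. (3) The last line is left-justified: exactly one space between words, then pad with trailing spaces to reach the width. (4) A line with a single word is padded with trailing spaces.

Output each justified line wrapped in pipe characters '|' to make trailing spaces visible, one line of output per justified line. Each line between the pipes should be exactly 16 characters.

Line 1: ['tired', 'was', 'all'] (min_width=13, slack=3)
Line 2: ['book', 'north', 'box'] (min_width=14, slack=2)
Line 3: ['car', 'moon'] (min_width=8, slack=8)
Line 4: ['dictionary'] (min_width=10, slack=6)
Line 5: ['pencil', 'robot', 'bed'] (min_width=16, slack=0)
Line 6: ['sweet'] (min_width=5, slack=11)

Answer: |tired   was  all|
|book  north  box|
|car         moon|
|dictionary      |
|pencil robot bed|
|sweet           |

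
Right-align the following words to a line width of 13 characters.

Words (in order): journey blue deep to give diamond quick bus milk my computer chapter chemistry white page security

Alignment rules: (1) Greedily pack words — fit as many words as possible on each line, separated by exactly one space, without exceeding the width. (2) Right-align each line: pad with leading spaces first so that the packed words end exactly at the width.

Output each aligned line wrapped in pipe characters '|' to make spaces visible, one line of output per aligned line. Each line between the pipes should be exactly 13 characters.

Line 1: ['journey', 'blue'] (min_width=12, slack=1)
Line 2: ['deep', 'to', 'give'] (min_width=12, slack=1)
Line 3: ['diamond', 'quick'] (min_width=13, slack=0)
Line 4: ['bus', 'milk', 'my'] (min_width=11, slack=2)
Line 5: ['computer'] (min_width=8, slack=5)
Line 6: ['chapter'] (min_width=7, slack=6)
Line 7: ['chemistry'] (min_width=9, slack=4)
Line 8: ['white', 'page'] (min_width=10, slack=3)
Line 9: ['security'] (min_width=8, slack=5)

Answer: | journey blue|
| deep to give|
|diamond quick|
|  bus milk my|
|     computer|
|      chapter|
|    chemistry|
|   white page|
|     security|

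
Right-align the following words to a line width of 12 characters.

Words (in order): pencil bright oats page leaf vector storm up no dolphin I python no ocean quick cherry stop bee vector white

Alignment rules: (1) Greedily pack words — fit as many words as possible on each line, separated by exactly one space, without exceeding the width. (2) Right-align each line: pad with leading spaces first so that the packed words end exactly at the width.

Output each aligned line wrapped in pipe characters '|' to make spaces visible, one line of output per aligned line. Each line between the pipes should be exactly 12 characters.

Answer: |      pencil|
| bright oats|
|   page leaf|
|vector storm|
|       up no|
|   dolphin I|
|   python no|
| ocean quick|
| cherry stop|
|  bee vector|
|       white|

Derivation:
Line 1: ['pencil'] (min_width=6, slack=6)
Line 2: ['bright', 'oats'] (min_width=11, slack=1)
Line 3: ['page', 'leaf'] (min_width=9, slack=3)
Line 4: ['vector', 'storm'] (min_width=12, slack=0)
Line 5: ['up', 'no'] (min_width=5, slack=7)
Line 6: ['dolphin', 'I'] (min_width=9, slack=3)
Line 7: ['python', 'no'] (min_width=9, slack=3)
Line 8: ['ocean', 'quick'] (min_width=11, slack=1)
Line 9: ['cherry', 'stop'] (min_width=11, slack=1)
Line 10: ['bee', 'vector'] (min_width=10, slack=2)
Line 11: ['white'] (min_width=5, slack=7)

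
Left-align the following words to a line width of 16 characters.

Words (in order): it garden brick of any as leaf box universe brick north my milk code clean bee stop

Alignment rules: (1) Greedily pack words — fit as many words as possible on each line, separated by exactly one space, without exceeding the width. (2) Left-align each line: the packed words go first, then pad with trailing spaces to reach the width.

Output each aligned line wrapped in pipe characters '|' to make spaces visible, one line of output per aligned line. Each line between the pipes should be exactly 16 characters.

Answer: |it garden brick |
|of any as leaf  |
|box universe    |
|brick north my  |
|milk code clean |
|bee stop        |

Derivation:
Line 1: ['it', 'garden', 'brick'] (min_width=15, slack=1)
Line 2: ['of', 'any', 'as', 'leaf'] (min_width=14, slack=2)
Line 3: ['box', 'universe'] (min_width=12, slack=4)
Line 4: ['brick', 'north', 'my'] (min_width=14, slack=2)
Line 5: ['milk', 'code', 'clean'] (min_width=15, slack=1)
Line 6: ['bee', 'stop'] (min_width=8, slack=8)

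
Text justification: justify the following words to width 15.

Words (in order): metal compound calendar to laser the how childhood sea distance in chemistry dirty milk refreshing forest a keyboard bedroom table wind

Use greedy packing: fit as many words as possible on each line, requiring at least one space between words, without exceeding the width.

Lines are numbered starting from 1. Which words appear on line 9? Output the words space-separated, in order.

Answer: keyboard

Derivation:
Line 1: ['metal', 'compound'] (min_width=14, slack=1)
Line 2: ['calendar', 'to'] (min_width=11, slack=4)
Line 3: ['laser', 'the', 'how'] (min_width=13, slack=2)
Line 4: ['childhood', 'sea'] (min_width=13, slack=2)
Line 5: ['distance', 'in'] (min_width=11, slack=4)
Line 6: ['chemistry', 'dirty'] (min_width=15, slack=0)
Line 7: ['milk', 'refreshing'] (min_width=15, slack=0)
Line 8: ['forest', 'a'] (min_width=8, slack=7)
Line 9: ['keyboard'] (min_width=8, slack=7)
Line 10: ['bedroom', 'table'] (min_width=13, slack=2)
Line 11: ['wind'] (min_width=4, slack=11)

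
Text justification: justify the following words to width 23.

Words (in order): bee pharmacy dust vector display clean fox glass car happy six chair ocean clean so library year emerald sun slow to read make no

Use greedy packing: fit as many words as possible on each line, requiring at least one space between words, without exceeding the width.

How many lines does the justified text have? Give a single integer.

Line 1: ['bee', 'pharmacy', 'dust'] (min_width=17, slack=6)
Line 2: ['vector', 'display', 'clean'] (min_width=20, slack=3)
Line 3: ['fox', 'glass', 'car', 'happy', 'six'] (min_width=23, slack=0)
Line 4: ['chair', 'ocean', 'clean', 'so'] (min_width=20, slack=3)
Line 5: ['library', 'year', 'emerald'] (min_width=20, slack=3)
Line 6: ['sun', 'slow', 'to', 'read', 'make'] (min_width=21, slack=2)
Line 7: ['no'] (min_width=2, slack=21)
Total lines: 7

Answer: 7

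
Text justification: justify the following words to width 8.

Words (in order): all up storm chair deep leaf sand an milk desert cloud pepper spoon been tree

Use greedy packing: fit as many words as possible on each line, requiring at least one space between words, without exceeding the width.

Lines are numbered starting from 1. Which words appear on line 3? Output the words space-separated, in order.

Line 1: ['all', 'up'] (min_width=6, slack=2)
Line 2: ['storm'] (min_width=5, slack=3)
Line 3: ['chair'] (min_width=5, slack=3)
Line 4: ['deep'] (min_width=4, slack=4)
Line 5: ['leaf'] (min_width=4, slack=4)
Line 6: ['sand', 'an'] (min_width=7, slack=1)
Line 7: ['milk'] (min_width=4, slack=4)
Line 8: ['desert'] (min_width=6, slack=2)
Line 9: ['cloud'] (min_width=5, slack=3)
Line 10: ['pepper'] (min_width=6, slack=2)
Line 11: ['spoon'] (min_width=5, slack=3)
Line 12: ['been'] (min_width=4, slack=4)
Line 13: ['tree'] (min_width=4, slack=4)

Answer: chair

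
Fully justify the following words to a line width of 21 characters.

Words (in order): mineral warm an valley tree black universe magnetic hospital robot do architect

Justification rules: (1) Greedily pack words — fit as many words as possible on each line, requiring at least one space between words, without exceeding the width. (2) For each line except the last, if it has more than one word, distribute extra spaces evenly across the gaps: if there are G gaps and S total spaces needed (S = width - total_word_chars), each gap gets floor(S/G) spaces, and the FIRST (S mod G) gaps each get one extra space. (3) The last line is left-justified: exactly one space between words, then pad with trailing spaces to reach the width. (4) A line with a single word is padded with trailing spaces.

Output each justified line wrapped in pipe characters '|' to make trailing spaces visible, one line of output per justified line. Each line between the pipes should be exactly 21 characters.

Line 1: ['mineral', 'warm', 'an'] (min_width=15, slack=6)
Line 2: ['valley', 'tree', 'black'] (min_width=17, slack=4)
Line 3: ['universe', 'magnetic'] (min_width=17, slack=4)
Line 4: ['hospital', 'robot', 'do'] (min_width=17, slack=4)
Line 5: ['architect'] (min_width=9, slack=12)

Answer: |mineral    warm    an|
|valley   tree   black|
|universe     magnetic|
|hospital   robot   do|
|architect            |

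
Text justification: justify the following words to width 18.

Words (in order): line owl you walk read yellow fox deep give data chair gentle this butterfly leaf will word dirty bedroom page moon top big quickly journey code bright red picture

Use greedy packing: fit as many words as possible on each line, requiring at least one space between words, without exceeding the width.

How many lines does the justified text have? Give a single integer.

Line 1: ['line', 'owl', 'you', 'walk'] (min_width=17, slack=1)
Line 2: ['read', 'yellow', 'fox'] (min_width=15, slack=3)
Line 3: ['deep', 'give', 'data'] (min_width=14, slack=4)
Line 4: ['chair', 'gentle', 'this'] (min_width=17, slack=1)
Line 5: ['butterfly', 'leaf'] (min_width=14, slack=4)
Line 6: ['will', 'word', 'dirty'] (min_width=15, slack=3)
Line 7: ['bedroom', 'page', 'moon'] (min_width=17, slack=1)
Line 8: ['top', 'big', 'quickly'] (min_width=15, slack=3)
Line 9: ['journey', 'code'] (min_width=12, slack=6)
Line 10: ['bright', 'red', 'picture'] (min_width=18, slack=0)
Total lines: 10

Answer: 10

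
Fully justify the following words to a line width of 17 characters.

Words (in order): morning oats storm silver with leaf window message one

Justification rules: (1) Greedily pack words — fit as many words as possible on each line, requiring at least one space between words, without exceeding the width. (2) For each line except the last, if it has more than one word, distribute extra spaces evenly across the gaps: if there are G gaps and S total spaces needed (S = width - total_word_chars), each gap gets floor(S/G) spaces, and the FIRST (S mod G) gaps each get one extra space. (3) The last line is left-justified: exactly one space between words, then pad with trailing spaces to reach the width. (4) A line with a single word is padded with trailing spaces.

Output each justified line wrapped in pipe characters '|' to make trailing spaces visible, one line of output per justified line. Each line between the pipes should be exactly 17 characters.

Line 1: ['morning', 'oats'] (min_width=12, slack=5)
Line 2: ['storm', 'silver', 'with'] (min_width=17, slack=0)
Line 3: ['leaf', 'window'] (min_width=11, slack=6)
Line 4: ['message', 'one'] (min_width=11, slack=6)

Answer: |morning      oats|
|storm silver with|
|leaf       window|
|message one      |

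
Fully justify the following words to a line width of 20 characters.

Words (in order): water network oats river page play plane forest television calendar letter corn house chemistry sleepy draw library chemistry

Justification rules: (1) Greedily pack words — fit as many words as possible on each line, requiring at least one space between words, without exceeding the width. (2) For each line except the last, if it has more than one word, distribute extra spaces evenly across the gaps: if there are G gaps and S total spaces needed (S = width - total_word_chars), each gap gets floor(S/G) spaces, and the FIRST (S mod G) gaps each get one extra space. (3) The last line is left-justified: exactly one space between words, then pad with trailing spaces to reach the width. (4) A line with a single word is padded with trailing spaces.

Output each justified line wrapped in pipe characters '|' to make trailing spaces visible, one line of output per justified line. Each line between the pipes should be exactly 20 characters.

Answer: |water  network  oats|
|river    page   play|
|plane         forest|
|television  calendar|
|letter   corn  house|
|chemistry     sleepy|
|draw         library|
|chemistry           |

Derivation:
Line 1: ['water', 'network', 'oats'] (min_width=18, slack=2)
Line 2: ['river', 'page', 'play'] (min_width=15, slack=5)
Line 3: ['plane', 'forest'] (min_width=12, slack=8)
Line 4: ['television', 'calendar'] (min_width=19, slack=1)
Line 5: ['letter', 'corn', 'house'] (min_width=17, slack=3)
Line 6: ['chemistry', 'sleepy'] (min_width=16, slack=4)
Line 7: ['draw', 'library'] (min_width=12, slack=8)
Line 8: ['chemistry'] (min_width=9, slack=11)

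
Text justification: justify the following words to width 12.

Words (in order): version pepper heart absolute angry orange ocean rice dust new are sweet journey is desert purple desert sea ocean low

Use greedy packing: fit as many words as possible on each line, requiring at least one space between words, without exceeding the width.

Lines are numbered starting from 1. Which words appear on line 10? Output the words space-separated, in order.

Answer: purple

Derivation:
Line 1: ['version'] (min_width=7, slack=5)
Line 2: ['pepper', 'heart'] (min_width=12, slack=0)
Line 3: ['absolute'] (min_width=8, slack=4)
Line 4: ['angry', 'orange'] (min_width=12, slack=0)
Line 5: ['ocean', 'rice'] (min_width=10, slack=2)
Line 6: ['dust', 'new', 'are'] (min_width=12, slack=0)
Line 7: ['sweet'] (min_width=5, slack=7)
Line 8: ['journey', 'is'] (min_width=10, slack=2)
Line 9: ['desert'] (min_width=6, slack=6)
Line 10: ['purple'] (min_width=6, slack=6)
Line 11: ['desert', 'sea'] (min_width=10, slack=2)
Line 12: ['ocean', 'low'] (min_width=9, slack=3)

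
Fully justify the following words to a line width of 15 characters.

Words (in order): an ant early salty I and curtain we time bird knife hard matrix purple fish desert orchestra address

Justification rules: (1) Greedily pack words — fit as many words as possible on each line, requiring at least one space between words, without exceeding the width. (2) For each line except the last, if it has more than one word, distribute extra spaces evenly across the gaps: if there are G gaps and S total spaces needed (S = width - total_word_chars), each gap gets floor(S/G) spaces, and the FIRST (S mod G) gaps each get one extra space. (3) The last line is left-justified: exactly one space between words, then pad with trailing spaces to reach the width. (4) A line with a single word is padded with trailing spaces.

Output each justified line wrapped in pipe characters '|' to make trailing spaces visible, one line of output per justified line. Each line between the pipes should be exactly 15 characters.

Line 1: ['an', 'ant', 'early'] (min_width=12, slack=3)
Line 2: ['salty', 'I', 'and'] (min_width=11, slack=4)
Line 3: ['curtain', 'we', 'time'] (min_width=15, slack=0)
Line 4: ['bird', 'knife', 'hard'] (min_width=15, slack=0)
Line 5: ['matrix', 'purple'] (min_width=13, slack=2)
Line 6: ['fish', 'desert'] (min_width=11, slack=4)
Line 7: ['orchestra'] (min_width=9, slack=6)
Line 8: ['address'] (min_width=7, slack=8)

Answer: |an   ant  early|
|salty   I   and|
|curtain we time|
|bird knife hard|
|matrix   purple|
|fish     desert|
|orchestra      |
|address        |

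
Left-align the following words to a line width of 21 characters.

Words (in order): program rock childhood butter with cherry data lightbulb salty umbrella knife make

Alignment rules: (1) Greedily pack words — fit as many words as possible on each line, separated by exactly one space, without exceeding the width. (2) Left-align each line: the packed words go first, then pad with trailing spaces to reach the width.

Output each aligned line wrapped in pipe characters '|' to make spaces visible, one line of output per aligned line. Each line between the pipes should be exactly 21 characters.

Line 1: ['program', 'rock'] (min_width=12, slack=9)
Line 2: ['childhood', 'butter', 'with'] (min_width=21, slack=0)
Line 3: ['cherry', 'data', 'lightbulb'] (min_width=21, slack=0)
Line 4: ['salty', 'umbrella', 'knife'] (min_width=20, slack=1)
Line 5: ['make'] (min_width=4, slack=17)

Answer: |program rock         |
|childhood butter with|
|cherry data lightbulb|
|salty umbrella knife |
|make                 |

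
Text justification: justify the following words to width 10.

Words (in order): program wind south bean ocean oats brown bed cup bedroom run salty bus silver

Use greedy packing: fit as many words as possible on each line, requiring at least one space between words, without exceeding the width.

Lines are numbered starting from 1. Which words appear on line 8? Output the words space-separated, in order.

Answer: bus silver

Derivation:
Line 1: ['program'] (min_width=7, slack=3)
Line 2: ['wind', 'south'] (min_width=10, slack=0)
Line 3: ['bean', 'ocean'] (min_width=10, slack=0)
Line 4: ['oats', 'brown'] (min_width=10, slack=0)
Line 5: ['bed', 'cup'] (min_width=7, slack=3)
Line 6: ['bedroom'] (min_width=7, slack=3)
Line 7: ['run', 'salty'] (min_width=9, slack=1)
Line 8: ['bus', 'silver'] (min_width=10, slack=0)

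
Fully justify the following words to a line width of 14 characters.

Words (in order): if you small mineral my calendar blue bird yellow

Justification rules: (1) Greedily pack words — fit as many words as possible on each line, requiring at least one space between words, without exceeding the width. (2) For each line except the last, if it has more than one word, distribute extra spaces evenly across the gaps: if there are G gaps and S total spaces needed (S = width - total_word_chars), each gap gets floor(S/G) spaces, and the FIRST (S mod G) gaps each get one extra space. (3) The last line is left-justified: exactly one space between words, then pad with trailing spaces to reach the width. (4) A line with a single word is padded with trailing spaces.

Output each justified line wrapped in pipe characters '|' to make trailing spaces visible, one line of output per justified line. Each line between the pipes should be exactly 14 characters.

Answer: |if  you  small|
|mineral     my|
|calendar  blue|
|bird yellow   |

Derivation:
Line 1: ['if', 'you', 'small'] (min_width=12, slack=2)
Line 2: ['mineral', 'my'] (min_width=10, slack=4)
Line 3: ['calendar', 'blue'] (min_width=13, slack=1)
Line 4: ['bird', 'yellow'] (min_width=11, slack=3)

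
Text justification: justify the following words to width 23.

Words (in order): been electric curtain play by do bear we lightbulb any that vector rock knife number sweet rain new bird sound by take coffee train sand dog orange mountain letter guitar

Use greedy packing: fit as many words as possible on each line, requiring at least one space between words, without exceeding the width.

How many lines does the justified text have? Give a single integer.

Answer: 9

Derivation:
Line 1: ['been', 'electric', 'curtain'] (min_width=21, slack=2)
Line 2: ['play', 'by', 'do', 'bear', 'we'] (min_width=18, slack=5)
Line 3: ['lightbulb', 'any', 'that'] (min_width=18, slack=5)
Line 4: ['vector', 'rock', 'knife'] (min_width=17, slack=6)
Line 5: ['number', 'sweet', 'rain', 'new'] (min_width=21, slack=2)
Line 6: ['bird', 'sound', 'by', 'take'] (min_width=18, slack=5)
Line 7: ['coffee', 'train', 'sand', 'dog'] (min_width=21, slack=2)
Line 8: ['orange', 'mountain', 'letter'] (min_width=22, slack=1)
Line 9: ['guitar'] (min_width=6, slack=17)
Total lines: 9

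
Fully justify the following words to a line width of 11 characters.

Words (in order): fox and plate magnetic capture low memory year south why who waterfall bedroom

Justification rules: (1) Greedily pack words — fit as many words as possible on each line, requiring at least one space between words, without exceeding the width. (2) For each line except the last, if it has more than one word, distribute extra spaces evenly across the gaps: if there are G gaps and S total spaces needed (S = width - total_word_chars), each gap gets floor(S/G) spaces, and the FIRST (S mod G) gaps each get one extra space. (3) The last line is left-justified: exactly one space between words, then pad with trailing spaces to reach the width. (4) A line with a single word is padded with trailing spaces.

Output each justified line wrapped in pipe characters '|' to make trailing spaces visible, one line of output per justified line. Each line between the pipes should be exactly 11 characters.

Answer: |fox     and|
|plate      |
|magnetic   |
|capture low|
|memory year|
|south   why|
|who        |
|waterfall  |
|bedroom    |

Derivation:
Line 1: ['fox', 'and'] (min_width=7, slack=4)
Line 2: ['plate'] (min_width=5, slack=6)
Line 3: ['magnetic'] (min_width=8, slack=3)
Line 4: ['capture', 'low'] (min_width=11, slack=0)
Line 5: ['memory', 'year'] (min_width=11, slack=0)
Line 6: ['south', 'why'] (min_width=9, slack=2)
Line 7: ['who'] (min_width=3, slack=8)
Line 8: ['waterfall'] (min_width=9, slack=2)
Line 9: ['bedroom'] (min_width=7, slack=4)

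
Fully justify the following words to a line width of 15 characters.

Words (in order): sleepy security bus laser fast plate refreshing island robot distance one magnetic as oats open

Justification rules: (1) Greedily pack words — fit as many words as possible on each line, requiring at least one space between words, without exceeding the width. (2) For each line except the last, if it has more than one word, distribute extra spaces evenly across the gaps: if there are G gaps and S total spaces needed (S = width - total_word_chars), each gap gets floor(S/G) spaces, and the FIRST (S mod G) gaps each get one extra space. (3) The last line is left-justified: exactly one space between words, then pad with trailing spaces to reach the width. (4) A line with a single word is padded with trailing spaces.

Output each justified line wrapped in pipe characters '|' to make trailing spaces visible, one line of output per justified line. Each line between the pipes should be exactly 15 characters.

Answer: |sleepy security|
|bus  laser fast|
|plate          |
|refreshing     |
|island    robot|
|distance    one|
|magnetic     as|
|oats open      |

Derivation:
Line 1: ['sleepy', 'security'] (min_width=15, slack=0)
Line 2: ['bus', 'laser', 'fast'] (min_width=14, slack=1)
Line 3: ['plate'] (min_width=5, slack=10)
Line 4: ['refreshing'] (min_width=10, slack=5)
Line 5: ['island', 'robot'] (min_width=12, slack=3)
Line 6: ['distance', 'one'] (min_width=12, slack=3)
Line 7: ['magnetic', 'as'] (min_width=11, slack=4)
Line 8: ['oats', 'open'] (min_width=9, slack=6)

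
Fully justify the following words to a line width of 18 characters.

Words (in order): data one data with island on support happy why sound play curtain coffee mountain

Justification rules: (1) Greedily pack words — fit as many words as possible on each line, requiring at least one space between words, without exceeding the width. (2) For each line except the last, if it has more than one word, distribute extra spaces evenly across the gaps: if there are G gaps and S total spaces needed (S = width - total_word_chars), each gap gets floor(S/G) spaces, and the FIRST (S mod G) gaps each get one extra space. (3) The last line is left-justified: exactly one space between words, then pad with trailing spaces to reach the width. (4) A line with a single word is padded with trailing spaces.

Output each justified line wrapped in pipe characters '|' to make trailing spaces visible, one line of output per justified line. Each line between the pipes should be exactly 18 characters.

Answer: |data one data with|
|island  on support|
|happy   why  sound|
|play       curtain|
|coffee mountain   |

Derivation:
Line 1: ['data', 'one', 'data', 'with'] (min_width=18, slack=0)
Line 2: ['island', 'on', 'support'] (min_width=17, slack=1)
Line 3: ['happy', 'why', 'sound'] (min_width=15, slack=3)
Line 4: ['play', 'curtain'] (min_width=12, slack=6)
Line 5: ['coffee', 'mountain'] (min_width=15, slack=3)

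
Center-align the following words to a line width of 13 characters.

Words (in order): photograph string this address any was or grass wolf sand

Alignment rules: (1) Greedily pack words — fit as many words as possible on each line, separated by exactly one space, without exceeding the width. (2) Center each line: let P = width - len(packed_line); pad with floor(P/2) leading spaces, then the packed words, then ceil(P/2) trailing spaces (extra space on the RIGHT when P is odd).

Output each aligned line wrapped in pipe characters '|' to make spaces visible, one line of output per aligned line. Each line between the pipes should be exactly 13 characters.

Line 1: ['photograph'] (min_width=10, slack=3)
Line 2: ['string', 'this'] (min_width=11, slack=2)
Line 3: ['address', 'any'] (min_width=11, slack=2)
Line 4: ['was', 'or', 'grass'] (min_width=12, slack=1)
Line 5: ['wolf', 'sand'] (min_width=9, slack=4)

Answer: | photograph  |
| string this |
| address any |
|was or grass |
|  wolf sand  |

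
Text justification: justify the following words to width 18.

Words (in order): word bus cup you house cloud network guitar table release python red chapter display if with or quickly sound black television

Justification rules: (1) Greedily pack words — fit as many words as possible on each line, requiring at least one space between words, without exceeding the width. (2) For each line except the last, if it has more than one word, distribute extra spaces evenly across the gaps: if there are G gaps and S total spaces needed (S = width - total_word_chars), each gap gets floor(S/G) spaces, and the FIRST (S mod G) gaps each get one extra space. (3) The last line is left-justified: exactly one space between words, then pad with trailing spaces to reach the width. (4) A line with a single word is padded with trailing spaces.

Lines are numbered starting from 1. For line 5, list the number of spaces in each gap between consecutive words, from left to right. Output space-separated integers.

Line 1: ['word', 'bus', 'cup', 'you'] (min_width=16, slack=2)
Line 2: ['house', 'cloud'] (min_width=11, slack=7)
Line 3: ['network', 'guitar'] (min_width=14, slack=4)
Line 4: ['table', 'release'] (min_width=13, slack=5)
Line 5: ['python', 'red', 'chapter'] (min_width=18, slack=0)
Line 6: ['display', 'if', 'with', 'or'] (min_width=18, slack=0)
Line 7: ['quickly', 'sound'] (min_width=13, slack=5)
Line 8: ['black', 'television'] (min_width=16, slack=2)

Answer: 1 1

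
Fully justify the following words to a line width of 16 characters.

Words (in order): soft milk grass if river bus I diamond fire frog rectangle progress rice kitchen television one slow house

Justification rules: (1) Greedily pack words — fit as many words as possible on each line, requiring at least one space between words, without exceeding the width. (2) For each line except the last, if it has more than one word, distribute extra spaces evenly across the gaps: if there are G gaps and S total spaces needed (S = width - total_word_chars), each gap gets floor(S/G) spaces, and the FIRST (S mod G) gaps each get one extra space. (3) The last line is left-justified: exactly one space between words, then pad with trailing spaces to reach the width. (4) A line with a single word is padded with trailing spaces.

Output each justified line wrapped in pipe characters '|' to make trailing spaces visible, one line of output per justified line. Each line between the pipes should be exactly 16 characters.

Answer: |soft  milk grass|
|if  river  bus I|
|diamond     fire|
|frog   rectangle|
|progress    rice|
|kitchen         |
|television   one|
|slow house      |

Derivation:
Line 1: ['soft', 'milk', 'grass'] (min_width=15, slack=1)
Line 2: ['if', 'river', 'bus', 'I'] (min_width=14, slack=2)
Line 3: ['diamond', 'fire'] (min_width=12, slack=4)
Line 4: ['frog', 'rectangle'] (min_width=14, slack=2)
Line 5: ['progress', 'rice'] (min_width=13, slack=3)
Line 6: ['kitchen'] (min_width=7, slack=9)
Line 7: ['television', 'one'] (min_width=14, slack=2)
Line 8: ['slow', 'house'] (min_width=10, slack=6)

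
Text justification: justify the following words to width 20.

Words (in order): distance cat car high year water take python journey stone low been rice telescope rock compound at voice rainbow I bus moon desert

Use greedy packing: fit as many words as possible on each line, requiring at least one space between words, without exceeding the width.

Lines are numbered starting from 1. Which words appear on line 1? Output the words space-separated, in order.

Line 1: ['distance', 'cat', 'car'] (min_width=16, slack=4)
Line 2: ['high', 'year', 'water', 'take'] (min_width=20, slack=0)
Line 3: ['python', 'journey', 'stone'] (min_width=20, slack=0)
Line 4: ['low', 'been', 'rice'] (min_width=13, slack=7)
Line 5: ['telescope', 'rock'] (min_width=14, slack=6)
Line 6: ['compound', 'at', 'voice'] (min_width=17, slack=3)
Line 7: ['rainbow', 'I', 'bus', 'moon'] (min_width=18, slack=2)
Line 8: ['desert'] (min_width=6, slack=14)

Answer: distance cat car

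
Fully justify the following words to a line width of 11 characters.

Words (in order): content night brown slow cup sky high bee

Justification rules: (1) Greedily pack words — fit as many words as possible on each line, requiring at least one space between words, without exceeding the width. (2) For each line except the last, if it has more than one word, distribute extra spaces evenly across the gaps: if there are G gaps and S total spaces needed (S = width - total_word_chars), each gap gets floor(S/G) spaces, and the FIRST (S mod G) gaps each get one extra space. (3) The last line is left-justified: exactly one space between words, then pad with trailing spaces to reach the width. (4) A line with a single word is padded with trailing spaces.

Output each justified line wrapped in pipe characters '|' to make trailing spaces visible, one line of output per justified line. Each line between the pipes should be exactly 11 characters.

Answer: |content    |
|night brown|
|slow    cup|
|sky    high|
|bee        |

Derivation:
Line 1: ['content'] (min_width=7, slack=4)
Line 2: ['night', 'brown'] (min_width=11, slack=0)
Line 3: ['slow', 'cup'] (min_width=8, slack=3)
Line 4: ['sky', 'high'] (min_width=8, slack=3)
Line 5: ['bee'] (min_width=3, slack=8)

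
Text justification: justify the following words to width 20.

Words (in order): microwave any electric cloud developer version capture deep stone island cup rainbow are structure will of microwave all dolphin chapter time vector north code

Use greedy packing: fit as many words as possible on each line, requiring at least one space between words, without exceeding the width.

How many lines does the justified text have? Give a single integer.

Line 1: ['microwave', 'any'] (min_width=13, slack=7)
Line 2: ['electric', 'cloud'] (min_width=14, slack=6)
Line 3: ['developer', 'version'] (min_width=17, slack=3)
Line 4: ['capture', 'deep', 'stone'] (min_width=18, slack=2)
Line 5: ['island', 'cup', 'rainbow'] (min_width=18, slack=2)
Line 6: ['are', 'structure', 'will'] (min_width=18, slack=2)
Line 7: ['of', 'microwave', 'all'] (min_width=16, slack=4)
Line 8: ['dolphin', 'chapter', 'time'] (min_width=20, slack=0)
Line 9: ['vector', 'north', 'code'] (min_width=17, slack=3)
Total lines: 9

Answer: 9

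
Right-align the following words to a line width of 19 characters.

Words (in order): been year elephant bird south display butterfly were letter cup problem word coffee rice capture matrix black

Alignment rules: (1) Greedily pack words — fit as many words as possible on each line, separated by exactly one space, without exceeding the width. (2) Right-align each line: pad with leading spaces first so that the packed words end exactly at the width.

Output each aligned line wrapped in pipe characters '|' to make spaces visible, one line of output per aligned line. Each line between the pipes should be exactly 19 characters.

Answer: | been year elephant|
| bird south display|
|     butterfly were|
| letter cup problem|
|   word coffee rice|
|     capture matrix|
|              black|

Derivation:
Line 1: ['been', 'year', 'elephant'] (min_width=18, slack=1)
Line 2: ['bird', 'south', 'display'] (min_width=18, slack=1)
Line 3: ['butterfly', 'were'] (min_width=14, slack=5)
Line 4: ['letter', 'cup', 'problem'] (min_width=18, slack=1)
Line 5: ['word', 'coffee', 'rice'] (min_width=16, slack=3)
Line 6: ['capture', 'matrix'] (min_width=14, slack=5)
Line 7: ['black'] (min_width=5, slack=14)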